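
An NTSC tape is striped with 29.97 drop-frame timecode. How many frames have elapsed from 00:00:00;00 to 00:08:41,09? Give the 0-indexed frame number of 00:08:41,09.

Complete 10-minute blocks: 0, each 17982 frames → 0.
Remaining 8 whole minutes in the current block: 1800 + 7 × 1798 = 14386 frames.
Within the current minute: 41 × 30 + 9 − 2 = 1237 (labels ;00/;01 skipped at this minute). Total = 0 + 14386 + 1237 = 15623.

15623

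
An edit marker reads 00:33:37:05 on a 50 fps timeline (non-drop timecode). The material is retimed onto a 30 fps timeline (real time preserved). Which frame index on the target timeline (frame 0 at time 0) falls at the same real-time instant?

Source frame index: (0×3600 + 33×60 + 37) × 50 + 5 = 100855.
Real time: 100855 / (50) = 20171/10 s.
Target frame: (20171/10) × (30) = 60513.

frame 60513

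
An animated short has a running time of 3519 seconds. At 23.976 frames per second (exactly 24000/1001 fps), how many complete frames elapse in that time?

Frames = 3519 × 24000/1001 = 84456000/1001 ≈ 84371.6284.
Complete frames: 84371.

84371 frames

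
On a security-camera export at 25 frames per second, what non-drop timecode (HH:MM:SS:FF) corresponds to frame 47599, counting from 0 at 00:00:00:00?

00:31:43:24

47599 ÷ 25 = 1903 full seconds, remainder 24 frames.
1903 s = 0 h 31 min 43 s.
Timecode: 00:31:43:24.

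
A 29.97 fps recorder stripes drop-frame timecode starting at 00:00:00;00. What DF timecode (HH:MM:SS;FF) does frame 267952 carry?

02:29:00;22

Each 10-minute DF block holds 10 × 60 × 30 − 9 × 2 = 17982 frames. 267952 ÷ 17982 → 14 full blocks, remainder 16204.
Within the partial block the first minute is 1800 frames and each further minute 1798, so 9 further minute boundaries passed. Total skipped labels = 18 × 14 + 2 × 9 = 270.
Non-drop label index = 267952 + 270 = 268222; at 30 labels/s that is 02:29:00:22, i.e. DF 02:29:00;22.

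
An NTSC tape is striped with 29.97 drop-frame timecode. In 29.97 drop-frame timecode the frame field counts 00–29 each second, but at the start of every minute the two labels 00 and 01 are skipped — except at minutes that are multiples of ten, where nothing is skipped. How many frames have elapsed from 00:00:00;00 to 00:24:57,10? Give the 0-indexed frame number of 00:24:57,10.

Complete 10-minute blocks: 2, each 17982 frames → 35964.
Remaining 4 whole minutes in the current block: 1800 + 3 × 1798 = 7194 frames.
Within the current minute: 57 × 30 + 10 − 2 = 1718 (labels ;00/;01 skipped at this minute). Total = 35964 + 7194 + 1718 = 44876.

44876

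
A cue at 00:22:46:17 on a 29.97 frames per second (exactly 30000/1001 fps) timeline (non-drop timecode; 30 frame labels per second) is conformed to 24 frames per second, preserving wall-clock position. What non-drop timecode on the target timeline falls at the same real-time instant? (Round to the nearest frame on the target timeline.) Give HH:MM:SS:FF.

00:22:47:22

Source frame index: (0×3600 + 22×60 + 46) × 30 + 17 = 40997.
Real time: 40997 / (30000/1001) = 41037997/30000 s.
Target frame: (41037997/30000) × (24) = 41037997/1250 ≈ 32830.398 → 32830.
At 24 labels/s: frame 32830 → 00:22:47:22.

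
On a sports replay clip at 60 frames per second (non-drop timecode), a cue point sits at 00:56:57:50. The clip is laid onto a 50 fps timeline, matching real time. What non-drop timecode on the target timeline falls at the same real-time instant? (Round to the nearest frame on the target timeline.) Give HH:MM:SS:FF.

Source frame index: (0×3600 + 56×60 + 57) × 60 + 50 = 205070.
Real time: 205070 / (60) = 20507/6 s.
Target frame: (20507/6) × (50) = 512675/3 ≈ 170891.667 → 170892.
At 50 labels/s: frame 170892 → 00:56:57:42.

00:56:57:42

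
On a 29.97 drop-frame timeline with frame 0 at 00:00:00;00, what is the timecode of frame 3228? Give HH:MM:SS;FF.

Each 10-minute DF block holds 10 × 60 × 30 − 9 × 2 = 17982 frames. 3228 ÷ 17982 → 0 full blocks, remainder 3228.
Within the partial block the first minute is 1800 frames and each further minute 1798, so 1 further minute boundary passed. Total skipped labels = 18 × 0 + 2 × 1 = 2.
Non-drop label index = 3228 + 2 = 3230; at 30 labels/s that is 00:01:47:20, i.e. DF 00:01:47;20.

00:01:47;20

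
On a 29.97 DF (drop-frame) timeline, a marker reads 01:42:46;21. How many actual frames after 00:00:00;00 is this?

Complete 10-minute blocks: 10, each 17982 frames → 179820.
Remaining 2 whole minutes in the current block: 1800 + 1 × 1798 = 3598 frames.
Within the current minute: 46 × 30 + 21 − 2 = 1399 (labels ;00/;01 skipped at this minute). Total = 179820 + 3598 + 1399 = 184817.

184817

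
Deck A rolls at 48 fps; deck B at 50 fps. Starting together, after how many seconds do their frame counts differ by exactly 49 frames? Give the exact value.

24.5 seconds

The gap grows by |50 − 48| = 2 frames per second.
Time for a 49-frame gap: 49 ÷ (2) = 24.5 s.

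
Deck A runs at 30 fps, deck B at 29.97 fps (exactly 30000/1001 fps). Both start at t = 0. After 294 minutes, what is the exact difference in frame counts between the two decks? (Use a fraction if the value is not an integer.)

75600/143 frames

294 min = 17640 s.
A emits 30 × 17640 = 529200 frames; B emits 30000/1001 × 17640 = 75600000/143.
Difference = 75600/143 frames (≈ 528.6713); B is behind A.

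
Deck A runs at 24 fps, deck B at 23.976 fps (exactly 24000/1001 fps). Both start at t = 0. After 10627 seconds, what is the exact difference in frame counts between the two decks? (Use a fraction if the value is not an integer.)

255048/1001 frames

A emits 24 × 10627 = 255048 frames; B emits 24000/1001 × 10627 = 255048000/1001.
Difference = 255048/1001 frames (≈ 254.7932); B is behind A.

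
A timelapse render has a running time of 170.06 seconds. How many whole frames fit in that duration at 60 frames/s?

10203 frames

Frames = 170.06 × 60 = 51018/5 ≈ 10203.6000.
Complete frames: 10203.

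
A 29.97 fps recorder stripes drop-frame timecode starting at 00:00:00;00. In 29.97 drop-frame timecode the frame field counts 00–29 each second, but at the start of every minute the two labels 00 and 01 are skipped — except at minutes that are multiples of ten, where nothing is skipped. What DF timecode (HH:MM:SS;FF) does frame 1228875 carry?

Each 10-minute DF block holds 10 × 60 × 30 − 9 × 2 = 17982 frames. 1228875 ÷ 17982 → 68 full blocks, remainder 6099.
Within the partial block the first minute is 1800 frames and each further minute 1798, so 3 further minute boundaries passed. Total skipped labels = 18 × 68 + 2 × 3 = 1230.
Non-drop label index = 1228875 + 1230 = 1230105; at 30 labels/s that is 11:23:23:15, i.e. DF 11:23:23;15.

11:23:23;15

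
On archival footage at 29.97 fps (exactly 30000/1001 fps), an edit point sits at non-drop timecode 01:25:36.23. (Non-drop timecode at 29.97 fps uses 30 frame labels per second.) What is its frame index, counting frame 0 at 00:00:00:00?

Total seconds to the label: (1 × 3600 + 25 × 60 + 36) = 5136.
Frame index = 5136 × 30 + 23 = 154103.

frame 154103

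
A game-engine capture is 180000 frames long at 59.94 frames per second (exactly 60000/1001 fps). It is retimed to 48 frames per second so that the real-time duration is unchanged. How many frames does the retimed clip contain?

144144 frames

Target frames = source frames × (target rate / source rate) = 180000 × (48)/(60000/1001) = 180000 × 1001/1250 = 144144.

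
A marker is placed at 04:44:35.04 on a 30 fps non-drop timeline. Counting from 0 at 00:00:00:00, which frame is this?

512254

Total seconds to the label: (4 × 3600 + 44 × 60 + 35) = 17075.
Frame index = 17075 × 30 + 4 = 512254.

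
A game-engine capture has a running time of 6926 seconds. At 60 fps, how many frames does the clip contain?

Frames = 6926 × 60 = 415560.

415560 frames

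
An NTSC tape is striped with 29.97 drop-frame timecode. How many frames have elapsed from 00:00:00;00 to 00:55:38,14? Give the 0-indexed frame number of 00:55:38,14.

As if non-drop at 30 labels/s: (0 × 3600 + 55 × 60 + 38) × 30 + 14 = 100154.
Minute boundaries passed: 55; those not divisible by 10: 55 − 5 = 50; dropped labels = 2 × 50 = 100.
Actual frame index = 100154 − 100 = 100054.

100054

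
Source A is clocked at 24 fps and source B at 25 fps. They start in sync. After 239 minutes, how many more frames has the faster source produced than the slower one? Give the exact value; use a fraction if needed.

14340 frames

239 min = 14340 s.
A emits 24 × 14340 = 344160 frames; B emits 25 × 14340 = 358500.
Difference = 14340 frames; B is ahead of A.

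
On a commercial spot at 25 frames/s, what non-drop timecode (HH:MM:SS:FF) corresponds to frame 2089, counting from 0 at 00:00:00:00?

2089 ÷ 25 = 83 full seconds, remainder 14 frames.
83 s = 0 h 1 min 23 s.
Timecode: 00:01:23:14.

00:01:23:14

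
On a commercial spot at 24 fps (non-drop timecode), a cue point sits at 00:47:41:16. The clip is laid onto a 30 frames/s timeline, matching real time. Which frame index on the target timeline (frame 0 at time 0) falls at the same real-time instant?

frame 85850

Source frame index: (0×3600 + 47×60 + 41) × 24 + 16 = 68680.
Real time: 68680 / (24) = 8585/3 s.
Target frame: (8585/3) × (30) = 85850.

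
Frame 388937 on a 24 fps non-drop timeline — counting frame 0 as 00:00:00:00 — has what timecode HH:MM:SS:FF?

388937 ÷ 24 = 16205 full seconds, remainder 17 frames.
16205 s = 4 h 30 min 5 s.
Timecode: 04:30:05:17.

04:30:05:17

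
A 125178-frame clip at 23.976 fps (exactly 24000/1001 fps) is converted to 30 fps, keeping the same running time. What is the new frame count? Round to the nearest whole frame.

Frames at target rate = 125178 × (30) / (24000/1001) = 62651589/400 ≈ 156628.973.
Nearest whole frame: 156629.

156629 frames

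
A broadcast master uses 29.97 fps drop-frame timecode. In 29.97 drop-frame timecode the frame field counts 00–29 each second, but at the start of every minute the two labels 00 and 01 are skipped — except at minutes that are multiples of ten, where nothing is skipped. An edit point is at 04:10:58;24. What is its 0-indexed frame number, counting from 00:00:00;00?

451314

Complete 10-minute blocks: 25, each 17982 frames → 449550.
Remaining 0 whole minutes in the current block: 0 frames.
Within the current minute: 58 × 30 + 24 = 1764. Total = 449550 + 0 + 1764 = 451314.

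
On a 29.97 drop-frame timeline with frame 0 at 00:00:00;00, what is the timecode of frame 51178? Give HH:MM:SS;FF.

Each 10-minute DF block holds 10 × 60 × 30 − 9 × 2 = 17982 frames. 51178 ÷ 17982 → 2 full blocks, remainder 15214.
Within the partial block the first minute is 1800 frames and each further minute 1798, so 8 further minute boundaries passed. Total skipped labels = 18 × 2 + 2 × 8 = 52.
Non-drop label index = 51178 + 52 = 51230; at 30 labels/s that is 00:28:27:20, i.e. DF 00:28:27;20.

00:28:27;20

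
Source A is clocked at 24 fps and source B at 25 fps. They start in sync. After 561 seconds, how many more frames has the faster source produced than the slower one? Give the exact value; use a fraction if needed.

561 frames

A emits 24 × 561 = 13464 frames; B emits 25 × 561 = 14025.
Difference = 561 frames; B is ahead of A.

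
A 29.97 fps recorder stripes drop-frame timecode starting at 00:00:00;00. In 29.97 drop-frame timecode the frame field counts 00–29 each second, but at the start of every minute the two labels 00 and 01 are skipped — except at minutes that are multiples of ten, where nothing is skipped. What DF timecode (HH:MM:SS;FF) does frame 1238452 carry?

11:28:43;02

Each 10-minute DF block holds 10 × 60 × 30 − 9 × 2 = 17982 frames. 1238452 ÷ 17982 → 68 full blocks, remainder 15676.
Within the partial block the first minute is 1800 frames and each further minute 1798, so 8 further minute boundaries passed. Total skipped labels = 18 × 68 + 2 × 8 = 1240.
Non-drop label index = 1238452 + 1240 = 1239692; at 30 labels/s that is 11:28:43:02, i.e. DF 11:28:43;02.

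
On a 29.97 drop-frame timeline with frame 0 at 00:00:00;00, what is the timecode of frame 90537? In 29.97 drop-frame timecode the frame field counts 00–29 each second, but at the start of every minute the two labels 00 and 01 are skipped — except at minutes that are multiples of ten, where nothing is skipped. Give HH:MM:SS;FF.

Each 10-minute DF block holds 10 × 60 × 30 − 9 × 2 = 17982 frames. 90537 ÷ 17982 → 5 full blocks, remainder 627.
Within the partial block the first minute is 1800 frames and each further minute 1798, so 0 further minute boundaries passed. Total skipped labels = 18 × 5 + 2 × 0 = 90.
Non-drop label index = 90537 + 90 = 90627; at 30 labels/s that is 00:50:20:27, i.e. DF 00:50:20;27.

00:50:20;27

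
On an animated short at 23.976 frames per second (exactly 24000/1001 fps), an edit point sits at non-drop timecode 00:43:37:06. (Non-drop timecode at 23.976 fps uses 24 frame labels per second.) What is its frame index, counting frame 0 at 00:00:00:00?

62814

Total seconds to the label: (0 × 3600 + 43 × 60 + 37) = 2617.
Frame index = 2617 × 24 + 6 = 62814.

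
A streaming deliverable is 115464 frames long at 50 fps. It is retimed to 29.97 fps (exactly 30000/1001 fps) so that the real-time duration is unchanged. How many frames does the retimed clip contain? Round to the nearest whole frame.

Frames at target rate = 115464 × (30000/1001) / (50) = 69278400/1001 ≈ 69209.191.
Nearest whole frame: 69209.

69209 frames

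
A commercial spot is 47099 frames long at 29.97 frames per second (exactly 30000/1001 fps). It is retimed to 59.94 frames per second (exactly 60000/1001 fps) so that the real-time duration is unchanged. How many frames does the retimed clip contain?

94198 frames

Frames at target rate = 47099 × (60000/1001) / (30000/1001) = 94198.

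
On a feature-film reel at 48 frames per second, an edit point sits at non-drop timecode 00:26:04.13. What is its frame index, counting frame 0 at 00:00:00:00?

75085

Total seconds to the label: (0 × 3600 + 26 × 60 + 4) = 1564.
Frame index = 1564 × 48 + 13 = 75085.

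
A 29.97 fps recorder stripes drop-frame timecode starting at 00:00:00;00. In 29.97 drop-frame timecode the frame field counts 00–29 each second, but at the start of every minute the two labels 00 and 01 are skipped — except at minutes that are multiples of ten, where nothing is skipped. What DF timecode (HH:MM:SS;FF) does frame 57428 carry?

Each 10-minute DF block holds 10 × 60 × 30 − 9 × 2 = 17982 frames. 57428 ÷ 17982 → 3 full blocks, remainder 3482.
Within the partial block the first minute is 1800 frames and each further minute 1798, so 1 further minute boundary passed. Total skipped labels = 18 × 3 + 2 × 1 = 56.
Non-drop label index = 57428 + 56 = 57484; at 30 labels/s that is 00:31:56:04, i.e. DF 00:31:56;04.

00:31:56;04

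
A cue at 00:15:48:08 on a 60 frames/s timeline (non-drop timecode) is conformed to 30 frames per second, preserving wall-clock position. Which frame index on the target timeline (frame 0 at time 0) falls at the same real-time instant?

frame 28444

Source frame index: (0×3600 + 15×60 + 48) × 60 + 8 = 56888.
Real time: 56888 / (60) = 14222/15 s.
Target frame: (14222/15) × (30) = 28444.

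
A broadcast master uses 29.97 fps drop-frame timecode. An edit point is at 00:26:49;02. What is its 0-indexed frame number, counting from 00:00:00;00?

48224

Complete 10-minute blocks: 2, each 17982 frames → 35964.
Remaining 6 whole minutes in the current block: 1800 + 5 × 1798 = 10790 frames.
Within the current minute: 49 × 30 + 2 − 2 = 1470 (labels ;00/;01 skipped at this minute). Total = 35964 + 10790 + 1470 = 48224.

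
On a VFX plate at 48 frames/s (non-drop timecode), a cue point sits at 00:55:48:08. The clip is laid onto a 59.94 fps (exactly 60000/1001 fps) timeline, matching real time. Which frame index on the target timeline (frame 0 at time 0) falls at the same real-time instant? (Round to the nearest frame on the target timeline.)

frame 200689

Source frame index: (0×3600 + 55×60 + 48) × 48 + 8 = 160712.
Real time: 160712 / (48) = 20089/6 s.
Target frame: (20089/6) × (60000/1001) = 200890000/1001 ≈ 200689.311 → 200689.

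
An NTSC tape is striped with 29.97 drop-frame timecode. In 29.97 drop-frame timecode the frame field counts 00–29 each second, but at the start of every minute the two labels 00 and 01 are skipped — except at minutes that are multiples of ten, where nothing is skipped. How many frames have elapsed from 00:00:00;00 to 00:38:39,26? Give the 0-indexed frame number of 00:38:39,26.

Complete 10-minute blocks: 3, each 17982 frames → 53946.
Remaining 8 whole minutes in the current block: 1800 + 7 × 1798 = 14386 frames.
Within the current minute: 39 × 30 + 26 − 2 = 1194 (labels ;00/;01 skipped at this minute). Total = 53946 + 14386 + 1194 = 69526.

69526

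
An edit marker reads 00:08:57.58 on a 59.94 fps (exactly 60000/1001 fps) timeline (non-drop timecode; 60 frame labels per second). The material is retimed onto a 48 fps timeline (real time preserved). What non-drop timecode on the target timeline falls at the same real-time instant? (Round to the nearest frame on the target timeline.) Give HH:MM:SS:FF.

00:08:58:24

Source frame index: (0×3600 + 8×60 + 57) × 60 + 58 = 32278.
Real time: 32278 / (60000/1001) = 16155139/30000 s.
Target frame: (16155139/30000) × (48) = 16155139/625 ≈ 25848.222 → 25848.
At 48 labels/s: frame 25848 → 00:08:58:24.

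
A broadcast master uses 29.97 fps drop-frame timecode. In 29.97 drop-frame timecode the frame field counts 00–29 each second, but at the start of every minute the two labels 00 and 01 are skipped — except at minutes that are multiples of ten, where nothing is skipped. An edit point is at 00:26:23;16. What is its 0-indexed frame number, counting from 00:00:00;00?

47458

Complete 10-minute blocks: 2, each 17982 frames → 35964.
Remaining 6 whole minutes in the current block: 1800 + 5 × 1798 = 10790 frames.
Within the current minute: 23 × 30 + 16 − 2 = 704 (labels ;00/;01 skipped at this minute). Total = 35964 + 10790 + 704 = 47458.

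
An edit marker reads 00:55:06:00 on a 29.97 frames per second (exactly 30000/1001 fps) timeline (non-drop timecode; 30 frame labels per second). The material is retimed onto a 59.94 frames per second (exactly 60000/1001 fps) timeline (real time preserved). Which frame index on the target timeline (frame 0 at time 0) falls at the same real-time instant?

frame 198360

Source frame index: (0×3600 + 55×60 + 6) × 30 + 0 = 99180.
Real time: 99180 / (30000/1001) = 1654653/500 s.
Target frame: (1654653/500) × (60000/1001) = 198360.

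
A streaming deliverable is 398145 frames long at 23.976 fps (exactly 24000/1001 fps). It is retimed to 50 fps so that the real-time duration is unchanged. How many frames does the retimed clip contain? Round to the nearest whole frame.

Frames at target rate = 398145 × (50) / (24000/1001) = 26569543/32 ≈ 830298.219.
Nearest whole frame: 830298.

830298 frames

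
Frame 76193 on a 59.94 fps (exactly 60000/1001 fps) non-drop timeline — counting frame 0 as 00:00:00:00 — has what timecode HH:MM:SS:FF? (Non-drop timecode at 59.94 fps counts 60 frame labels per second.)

76193 ÷ 60 = 1269 full seconds, remainder 53 frames.
1269 s = 0 h 21 min 9 s.
Timecode: 00:21:09:53.

00:21:09:53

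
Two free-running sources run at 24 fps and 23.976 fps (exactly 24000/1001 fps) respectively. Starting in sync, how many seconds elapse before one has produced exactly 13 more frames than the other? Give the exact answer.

The gap grows by |24000/1001 − 24| = 24/1001 frames per second.
Time for a 13-frame gap: 13 ÷ (24/1001) = 13013/24 s.

13013/24 seconds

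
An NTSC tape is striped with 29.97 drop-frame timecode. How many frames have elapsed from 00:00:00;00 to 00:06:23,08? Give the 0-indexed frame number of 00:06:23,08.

11486

As if non-drop at 30 labels/s: (0 × 3600 + 6 × 60 + 23) × 30 + 8 = 11498.
Minute boundaries passed: 6; those not divisible by 10: 6 − 0 = 6; dropped labels = 2 × 6 = 12.
Actual frame index = 11498 − 12 = 11486.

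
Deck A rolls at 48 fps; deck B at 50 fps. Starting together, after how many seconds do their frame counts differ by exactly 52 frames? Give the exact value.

26 seconds

The gap grows by |50 − 48| = 2 frames per second.
Time for a 52-frame gap: 52 ÷ (2) = 26 s.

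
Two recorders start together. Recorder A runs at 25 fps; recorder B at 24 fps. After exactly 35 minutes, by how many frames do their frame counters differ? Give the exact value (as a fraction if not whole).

2100 frames

35 min = 2100 s.
A emits 25 × 2100 = 52500 frames; B emits 24 × 2100 = 50400.
Difference = 2100 frames; B is behind A.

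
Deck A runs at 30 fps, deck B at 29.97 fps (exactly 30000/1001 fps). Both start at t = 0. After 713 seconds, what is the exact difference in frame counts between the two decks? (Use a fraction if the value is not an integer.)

21390/1001 frames

A emits 30 × 713 = 21390 frames; B emits 30000/1001 × 713 = 21390000/1001.
Difference = 21390/1001 frames (≈ 21.3686); B is behind A.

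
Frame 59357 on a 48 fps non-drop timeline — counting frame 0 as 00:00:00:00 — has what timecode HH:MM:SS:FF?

00:20:36:29

59357 ÷ 48 = 1236 full seconds, remainder 29 frames.
1236 s = 0 h 20 min 36 s.
Timecode: 00:20:36:29.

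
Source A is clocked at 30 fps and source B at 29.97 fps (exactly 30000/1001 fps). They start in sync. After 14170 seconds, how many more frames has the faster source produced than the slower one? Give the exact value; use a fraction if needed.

32700/77 frames

A emits 30 × 14170 = 425100 frames; B emits 30000/1001 × 14170 = 32700000/77.
Difference = 32700/77 frames (≈ 424.6753); B is behind A.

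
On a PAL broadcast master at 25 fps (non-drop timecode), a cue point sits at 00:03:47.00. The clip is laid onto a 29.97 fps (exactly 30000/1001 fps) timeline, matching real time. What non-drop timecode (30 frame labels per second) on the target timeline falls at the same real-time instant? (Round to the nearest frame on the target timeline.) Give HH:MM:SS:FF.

00:03:46:23

Source frame index: (0×3600 + 3×60 + 47) × 25 + 0 = 5675.
Real time: 5675 / (25) = 227 s.
Target frame: (227) × (30000/1001) = 6810000/1001 ≈ 6803.197 → 6803.
At 30 labels/s: frame 6803 → 00:03:46:23.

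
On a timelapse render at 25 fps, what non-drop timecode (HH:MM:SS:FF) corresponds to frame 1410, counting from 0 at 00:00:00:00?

00:00:56:10

1410 ÷ 25 = 56 full seconds, remainder 10 frames.
56 s = 0 h 0 min 56 s.
Timecode: 00:00:56:10.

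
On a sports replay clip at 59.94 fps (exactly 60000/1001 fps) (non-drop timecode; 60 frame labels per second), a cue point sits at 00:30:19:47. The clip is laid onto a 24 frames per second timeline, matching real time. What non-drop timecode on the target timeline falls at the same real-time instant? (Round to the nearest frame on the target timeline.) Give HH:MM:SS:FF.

00:30:21:14

Source frame index: (0×3600 + 30×60 + 19) × 60 + 47 = 109187.
Real time: 109187 / (60000/1001) = 109296187/60000 s.
Target frame: (109296187/60000) × (24) = 109296187/2500 ≈ 43718.475 → 43718.
At 24 labels/s: frame 43718 → 00:30:21:14.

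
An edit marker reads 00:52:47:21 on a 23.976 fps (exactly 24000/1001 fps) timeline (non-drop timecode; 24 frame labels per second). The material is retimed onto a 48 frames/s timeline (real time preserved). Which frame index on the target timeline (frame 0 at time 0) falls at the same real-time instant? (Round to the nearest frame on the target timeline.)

frame 152210

Source frame index: (0×3600 + 52×60 + 47) × 24 + 21 = 76029.
Real time: 76029 / (24000/1001) = 25368343/8000 s.
Target frame: (25368343/8000) × (48) = 76105029/500 ≈ 152210.058 → 152210.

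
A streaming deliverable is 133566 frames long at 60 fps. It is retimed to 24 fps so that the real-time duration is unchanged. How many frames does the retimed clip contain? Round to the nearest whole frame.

Frames at target rate = 133566 × (24) / (60) = 267132/5 ≈ 53426.400.
Nearest whole frame: 53426.

53426 frames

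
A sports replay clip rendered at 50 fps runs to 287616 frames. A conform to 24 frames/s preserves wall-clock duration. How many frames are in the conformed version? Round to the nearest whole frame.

138056 frames

Frames at target rate = 287616 × (24) / (50) = 3451392/25 ≈ 138055.680.
Nearest whole frame: 138056.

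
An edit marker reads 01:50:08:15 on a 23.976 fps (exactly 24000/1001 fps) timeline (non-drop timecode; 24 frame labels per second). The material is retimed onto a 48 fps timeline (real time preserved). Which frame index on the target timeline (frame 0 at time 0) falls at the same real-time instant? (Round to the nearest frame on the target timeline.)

Source frame index: (1×3600 + 50×60 + 8) × 24 + 15 = 158607.
Real time: 158607 / (24000/1001) = 52921869/8000 s.
Target frame: (52921869/8000) × (48) = 158765607/500 ≈ 317531.214 → 317531.

frame 317531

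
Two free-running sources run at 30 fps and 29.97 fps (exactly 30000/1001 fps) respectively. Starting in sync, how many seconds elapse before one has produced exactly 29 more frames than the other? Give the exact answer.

29029/30 seconds

The gap grows by |30000/1001 − 30| = 30/1001 frames per second.
Time for a 29-frame gap: 29 ÷ (30/1001) = 29029/30 s.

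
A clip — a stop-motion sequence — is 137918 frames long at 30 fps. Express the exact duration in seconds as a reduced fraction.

68959/15 seconds

Running time = 137918 ÷ (30) = 137918 × 1/30 = 68959/15 s.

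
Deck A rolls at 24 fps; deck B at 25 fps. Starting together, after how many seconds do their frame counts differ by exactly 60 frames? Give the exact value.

60 seconds

The gap grows by |25 − 24| = 1 frame per second.
Time for a 60-frame gap: 60 ÷ (1) = 60 s.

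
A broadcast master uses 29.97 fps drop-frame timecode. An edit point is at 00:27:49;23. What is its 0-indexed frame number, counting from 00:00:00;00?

50043

Complete 10-minute blocks: 2, each 17982 frames → 35964.
Remaining 7 whole minutes in the current block: 1800 + 6 × 1798 = 12588 frames.
Within the current minute: 49 × 30 + 23 − 2 = 1491 (labels ;00/;01 skipped at this minute). Total = 35964 + 12588 + 1491 = 50043.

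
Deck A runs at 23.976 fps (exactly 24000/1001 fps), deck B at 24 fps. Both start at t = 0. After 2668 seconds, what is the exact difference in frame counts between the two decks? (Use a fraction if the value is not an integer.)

64032/1001 frames

A emits 24000/1001 × 2668 = 64032000/1001 frames; B emits 24 × 2668 = 64032.
Difference = 64032/1001 frames (≈ 63.9680); B is ahead of A.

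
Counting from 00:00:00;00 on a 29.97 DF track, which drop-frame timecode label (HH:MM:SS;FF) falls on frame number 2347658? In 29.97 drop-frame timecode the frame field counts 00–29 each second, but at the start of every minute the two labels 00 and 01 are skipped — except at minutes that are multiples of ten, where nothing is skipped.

Ten DF minutes hold 17982 frames, so frame 2347658 lies in block 130 (frames 2337660–2355641) with 9998 frames into that block.
The block's first minute is 1800 frames and the rest 1798 each; 9998 frames reaches minute 5, so 130 × 18 + 5 × 2 = 2350 labels have been skipped so far.
Adding those back, label number 2347658 + 2350 = 2350008 at 30 labels/s is 78333 s + 18 f = 21 h 45 min 33 s frame 18, i.e. 21:45:33;18.

21:45:33;18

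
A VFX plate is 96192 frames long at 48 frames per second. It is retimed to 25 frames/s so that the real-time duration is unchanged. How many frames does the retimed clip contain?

Target frames = source frames × (target rate / source rate) = 96192 × (25)/(48) = 96192 × 25/48 = 50100.

50100 frames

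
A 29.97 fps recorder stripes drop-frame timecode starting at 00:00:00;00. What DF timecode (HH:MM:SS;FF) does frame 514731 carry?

Each 10-minute DF block holds 10 × 60 × 30 − 9 × 2 = 17982 frames. 514731 ÷ 17982 → 28 full blocks, remainder 11235.
Within the partial block the first minute is 1800 frames and each further minute 1798, so 6 further minute boundaries passed. Total skipped labels = 18 × 28 + 2 × 6 = 516.
Non-drop label index = 514731 + 516 = 515247; at 30 labels/s that is 04:46:14:27, i.e. DF 04:46:14;27.

04:46:14;27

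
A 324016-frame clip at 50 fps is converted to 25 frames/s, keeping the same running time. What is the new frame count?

162008 frames

Frames at target rate = 324016 × (25) / (50) = 162008.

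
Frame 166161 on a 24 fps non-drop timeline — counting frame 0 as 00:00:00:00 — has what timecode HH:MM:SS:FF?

01:55:23:09

166161 ÷ 24 = 6923 full seconds, remainder 9 frames.
6923 s = 1 h 55 min 23 s.
Timecode: 01:55:23:09.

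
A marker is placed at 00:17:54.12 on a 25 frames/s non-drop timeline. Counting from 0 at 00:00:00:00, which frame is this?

26862

Total seconds to the label: (0 × 3600 + 17 × 60 + 54) = 1074.
Frame index = 1074 × 25 + 12 = 26862.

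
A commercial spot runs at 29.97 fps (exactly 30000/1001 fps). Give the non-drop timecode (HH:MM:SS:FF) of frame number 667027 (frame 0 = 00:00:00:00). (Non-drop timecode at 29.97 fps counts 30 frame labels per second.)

06:10:34:07

667027 ÷ 30 = 22234 full seconds, remainder 7 frames.
22234 s = 6 h 10 min 34 s.
Timecode: 06:10:34:07.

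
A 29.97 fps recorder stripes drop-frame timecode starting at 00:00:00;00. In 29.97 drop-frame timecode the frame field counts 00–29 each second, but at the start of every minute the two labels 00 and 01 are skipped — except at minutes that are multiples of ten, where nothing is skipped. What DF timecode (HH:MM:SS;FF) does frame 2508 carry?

Ten DF minutes hold 17982 frames, so frame 2508 lies in block 0 (frames 0–17981) with 2508 frames into that block.
The block's first minute is 1800 frames and the rest 1798 each; 2508 frames reaches minute 1, so 0 × 18 + 1 × 2 = 2 labels have been skipped so far.
Adding those back, label number 2508 + 2 = 2510 at 30 labels/s is 83 s + 20 f = 0 h 1 min 23 s frame 20, i.e. 00:01:23;20.

00:01:23;20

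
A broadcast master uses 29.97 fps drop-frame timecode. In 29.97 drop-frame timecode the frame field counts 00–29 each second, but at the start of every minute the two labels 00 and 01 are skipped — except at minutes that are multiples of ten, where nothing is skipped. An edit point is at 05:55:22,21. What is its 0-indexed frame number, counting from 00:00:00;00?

639041

Complete 10-minute blocks: 35, each 17982 frames → 629370.
Remaining 5 whole minutes in the current block: 1800 + 4 × 1798 = 8992 frames.
Within the current minute: 22 × 30 + 21 − 2 = 679 (labels ;00/;01 skipped at this minute). Total = 629370 + 8992 + 679 = 639041.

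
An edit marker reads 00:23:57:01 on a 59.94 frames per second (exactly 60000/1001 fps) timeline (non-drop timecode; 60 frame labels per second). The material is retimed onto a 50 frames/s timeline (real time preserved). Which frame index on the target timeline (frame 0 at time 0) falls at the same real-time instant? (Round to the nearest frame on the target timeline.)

Source frame index: (0×3600 + 23×60 + 57) × 60 + 1 = 86221.
Real time: 86221 / (60000/1001) = 86307221/60000 s.
Target frame: (86307221/60000) × (50) = 86307221/1200 ≈ 71922.684 → 71923.

frame 71923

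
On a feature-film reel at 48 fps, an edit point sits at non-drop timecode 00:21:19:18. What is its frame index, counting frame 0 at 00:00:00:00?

frame 61410

Total seconds to the label: (0 × 3600 + 21 × 60 + 19) = 1279.
Frame index = 1279 × 48 + 18 = 61410.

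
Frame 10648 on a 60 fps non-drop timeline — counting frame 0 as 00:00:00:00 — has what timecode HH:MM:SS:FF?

00:02:57:28

10648 ÷ 60 = 177 full seconds, remainder 28 frames.
177 s = 0 h 2 min 57 s.
Timecode: 00:02:57:28.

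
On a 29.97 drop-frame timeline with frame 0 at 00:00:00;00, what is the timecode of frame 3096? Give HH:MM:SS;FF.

Ten DF minutes hold 17982 frames, so frame 3096 lies in block 0 (frames 0–17981) with 3096 frames into that block.
The block's first minute is 1800 frames and the rest 1798 each; 3096 frames reaches minute 1, so 0 × 18 + 1 × 2 = 2 labels have been skipped so far.
Adding those back, label number 3096 + 2 = 3098 at 30 labels/s is 103 s + 8 f = 0 h 1 min 43 s frame 8, i.e. 00:01:43;08.

00:01:43;08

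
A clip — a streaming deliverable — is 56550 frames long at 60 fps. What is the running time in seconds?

942.5 seconds

Running time = 56550 / (60) = 942.5 s.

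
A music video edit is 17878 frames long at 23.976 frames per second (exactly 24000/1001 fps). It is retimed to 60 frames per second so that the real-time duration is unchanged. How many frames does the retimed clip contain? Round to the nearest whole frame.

44740 frames

Frames at target rate = 17878 × (60) / (24000/1001) = 8947939/200 ≈ 44739.695.
Nearest whole frame: 44740.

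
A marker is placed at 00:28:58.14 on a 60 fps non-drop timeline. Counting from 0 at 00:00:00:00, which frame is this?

Total seconds to the label: (0 × 3600 + 28 × 60 + 58) = 1738.
Frame index = 1738 × 60 + 14 = 104294.

frame 104294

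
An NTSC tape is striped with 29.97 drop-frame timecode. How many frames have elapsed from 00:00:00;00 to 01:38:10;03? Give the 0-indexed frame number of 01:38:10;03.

176525

Complete 10-minute blocks: 9, each 17982 frames → 161838.
Remaining 8 whole minutes in the current block: 1800 + 7 × 1798 = 14386 frames.
Within the current minute: 10 × 30 + 3 − 2 = 301 (labels ;00/;01 skipped at this minute). Total = 161838 + 14386 + 301 = 176525.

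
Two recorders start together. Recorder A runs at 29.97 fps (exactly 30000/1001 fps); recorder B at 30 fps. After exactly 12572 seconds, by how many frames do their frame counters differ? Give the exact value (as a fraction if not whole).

53880/143 frames

A emits 30000/1001 × 12572 = 53880000/143 frames; B emits 30 × 12572 = 377160.
Difference = 53880/143 frames (≈ 376.7832); B is ahead of A.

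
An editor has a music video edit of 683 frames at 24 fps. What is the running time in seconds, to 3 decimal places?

Running time = 683 × 1/24 = 683/24 s ≈ 28.458 s.

28.458 seconds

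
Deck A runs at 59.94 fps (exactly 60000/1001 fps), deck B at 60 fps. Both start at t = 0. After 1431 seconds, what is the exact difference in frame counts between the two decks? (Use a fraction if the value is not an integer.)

85860/1001 frames

A emits 60000/1001 × 1431 = 85860000/1001 frames; B emits 60 × 1431 = 85860.
Difference = 85860/1001 frames (≈ 85.7742); B is ahead of A.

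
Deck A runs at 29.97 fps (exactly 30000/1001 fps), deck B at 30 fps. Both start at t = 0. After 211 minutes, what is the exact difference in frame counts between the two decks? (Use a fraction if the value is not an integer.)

379800/1001 frames

211 min = 12660 s.
A emits 30000/1001 × 12660 = 379800000/1001 frames; B emits 30 × 12660 = 379800.
Difference = 379800/1001 frames (≈ 379.4206); B is ahead of A.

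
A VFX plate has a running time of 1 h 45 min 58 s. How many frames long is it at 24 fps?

1 h 45 min 58 s = 6358 s.
Frames = 6358 × 24 = 152592.

152592 frames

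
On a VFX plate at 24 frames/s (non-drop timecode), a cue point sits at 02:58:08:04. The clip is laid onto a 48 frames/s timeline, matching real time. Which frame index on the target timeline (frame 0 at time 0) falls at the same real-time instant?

frame 513032

Source frame index: (2×3600 + 58×60 + 8) × 24 + 4 = 256516.
Real time: 256516 / (24) = 64129/6 s.
Target frame: (64129/6) × (48) = 513032.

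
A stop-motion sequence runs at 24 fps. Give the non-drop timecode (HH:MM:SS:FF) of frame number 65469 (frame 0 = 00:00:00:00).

00:45:27:21

65469 ÷ 24 = 2727 full seconds, remainder 21 frames.
2727 s = 0 h 45 min 27 s.
Timecode: 00:45:27:21.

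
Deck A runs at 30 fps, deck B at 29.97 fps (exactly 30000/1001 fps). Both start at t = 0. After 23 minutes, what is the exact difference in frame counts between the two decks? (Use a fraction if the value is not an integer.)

41400/1001 frames

23 min = 1380 s.
A emits 30 × 1380 = 41400 frames; B emits 30000/1001 × 1380 = 41400000/1001.
Difference = 41400/1001 frames (≈ 41.3586); B is behind A.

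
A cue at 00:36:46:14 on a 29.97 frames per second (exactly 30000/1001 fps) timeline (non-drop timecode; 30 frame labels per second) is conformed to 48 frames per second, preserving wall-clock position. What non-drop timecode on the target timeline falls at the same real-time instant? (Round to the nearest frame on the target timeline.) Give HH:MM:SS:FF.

00:36:48:32

Source frame index: (0×3600 + 36×60 + 46) × 30 + 14 = 66194.
Real time: 66194 / (30000/1001) = 33130097/15000 s.
Target frame: (33130097/15000) × (48) = 66260194/625 ≈ 106016.310 → 106016.
At 48 labels/s: frame 106016 → 00:36:48:32.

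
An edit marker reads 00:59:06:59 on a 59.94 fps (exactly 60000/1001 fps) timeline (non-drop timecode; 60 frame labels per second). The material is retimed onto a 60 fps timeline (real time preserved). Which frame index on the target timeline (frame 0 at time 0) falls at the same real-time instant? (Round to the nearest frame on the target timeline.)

Source frame index: (0×3600 + 59×60 + 6) × 60 + 59 = 212819.
Real time: 212819 / (60000/1001) = 213031819/60000 s.
Target frame: (213031819/60000) × (60) = 213031819/1000 ≈ 213031.819 → 213032.

frame 213032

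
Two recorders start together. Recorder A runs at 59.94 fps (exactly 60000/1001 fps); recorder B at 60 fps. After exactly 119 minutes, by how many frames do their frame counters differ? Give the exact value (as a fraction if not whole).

61200/143 frames

119 min = 7140 s.
A emits 60000/1001 × 7140 = 61200000/143 frames; B emits 60 × 7140 = 428400.
Difference = 61200/143 frames (≈ 427.9720); B is ahead of A.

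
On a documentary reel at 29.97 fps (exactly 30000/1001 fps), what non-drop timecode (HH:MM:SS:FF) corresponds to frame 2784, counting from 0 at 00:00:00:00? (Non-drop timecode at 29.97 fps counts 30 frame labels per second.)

2784 ÷ 30 = 92 full seconds, remainder 24 frames.
92 s = 0 h 1 min 32 s.
Timecode: 00:01:32:24.

00:01:32:24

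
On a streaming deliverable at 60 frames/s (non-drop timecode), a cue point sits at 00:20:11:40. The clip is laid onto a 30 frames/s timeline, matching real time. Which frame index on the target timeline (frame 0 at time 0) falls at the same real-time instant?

Source frame index: (0×3600 + 20×60 + 11) × 60 + 40 = 72700.
Real time: 72700 / (60) = 3635/3 s.
Target frame: (3635/3) × (30) = 36350.

frame 36350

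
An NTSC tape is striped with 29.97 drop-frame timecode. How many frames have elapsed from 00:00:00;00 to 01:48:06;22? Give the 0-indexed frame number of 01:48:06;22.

194406

Complete 10-minute blocks: 10, each 17982 frames → 179820.
Remaining 8 whole minutes in the current block: 1800 + 7 × 1798 = 14386 frames.
Within the current minute: 6 × 30 + 22 − 2 = 200 (labels ;00/;01 skipped at this minute). Total = 179820 + 14386 + 200 = 194406.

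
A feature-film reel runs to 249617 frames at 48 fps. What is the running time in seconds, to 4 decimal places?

5200.3542 seconds

Running time = 249617 × 1/48 = 249617/48 s ≈ 5200.3542 s.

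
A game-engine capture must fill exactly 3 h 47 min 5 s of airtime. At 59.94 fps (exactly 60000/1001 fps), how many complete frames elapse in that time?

816683 frames

3 h 47 min 5 s = 13625 s.
Frames = 13625 × 60000/1001 = 817500000/1001 ≈ 816683.3167.
Complete frames: 816683.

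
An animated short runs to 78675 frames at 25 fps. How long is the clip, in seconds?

Running time = 78675 / (25) = 3147 s.

3147 seconds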